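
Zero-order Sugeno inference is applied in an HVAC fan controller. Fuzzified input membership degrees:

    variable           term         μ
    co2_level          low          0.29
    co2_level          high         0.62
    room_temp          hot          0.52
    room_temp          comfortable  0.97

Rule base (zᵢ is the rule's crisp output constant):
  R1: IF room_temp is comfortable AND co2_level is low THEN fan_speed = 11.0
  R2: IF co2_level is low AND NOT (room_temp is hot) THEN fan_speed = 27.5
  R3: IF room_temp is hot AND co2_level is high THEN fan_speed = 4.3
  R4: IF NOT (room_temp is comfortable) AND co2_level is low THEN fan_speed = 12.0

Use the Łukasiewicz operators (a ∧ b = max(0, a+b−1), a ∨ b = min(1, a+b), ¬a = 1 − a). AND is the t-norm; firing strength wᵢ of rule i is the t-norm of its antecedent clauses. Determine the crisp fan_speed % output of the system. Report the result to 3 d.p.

R1 (z=11.0): comfortable=0.97, low=0.29; AND[max(0, a+b−1)] → w = 0.26
R2 (z=27.5): low=0.29, ¬hot=1−0.52=0.48; AND[max(0, a+b−1)] → w = 0.00
R3 (z=4.3): hot=0.52, high=0.62; AND[max(0, a+b−1)] → w = 0.14
R4 (z=12.0): ¬comfortable=1−0.97=0.03, low=0.29; AND[max(0, a+b−1)] → w = 0.00
Weighted average = (0.26·11.0 + 0.00·27.5 + 0.14·4.3 + 0.00·12.0) / (0.26 + 0.00 + 0.14 + 0.00)
  = 3.4620 / 0.4000 = 8.655

8.655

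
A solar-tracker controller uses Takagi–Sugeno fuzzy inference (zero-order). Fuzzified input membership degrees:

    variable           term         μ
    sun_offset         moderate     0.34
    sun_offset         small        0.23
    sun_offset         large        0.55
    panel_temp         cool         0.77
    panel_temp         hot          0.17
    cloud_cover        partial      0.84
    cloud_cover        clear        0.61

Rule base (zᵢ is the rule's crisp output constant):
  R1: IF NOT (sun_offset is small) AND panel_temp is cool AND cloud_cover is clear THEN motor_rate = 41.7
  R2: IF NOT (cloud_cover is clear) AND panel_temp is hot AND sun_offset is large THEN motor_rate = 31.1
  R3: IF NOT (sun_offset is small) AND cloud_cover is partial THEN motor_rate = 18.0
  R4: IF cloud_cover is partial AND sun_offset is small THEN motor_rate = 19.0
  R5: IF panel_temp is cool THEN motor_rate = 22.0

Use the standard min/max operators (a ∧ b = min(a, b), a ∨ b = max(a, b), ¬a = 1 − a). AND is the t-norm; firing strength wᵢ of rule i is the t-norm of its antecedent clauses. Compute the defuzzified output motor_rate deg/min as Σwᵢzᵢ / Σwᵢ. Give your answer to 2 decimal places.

25.84

R1 (z=41.7): ¬small=1−0.23=0.77, cool=0.77, clear=0.61; AND[min(a, b)] → w = 0.61
R2 (z=31.1): ¬clear=1−0.61=0.39, hot=0.17, large=0.55; AND[min(a, b)] → w = 0.17
R3 (z=18.0): ¬small=1−0.23=0.77, partial=0.84; AND[min(a, b)] → w = 0.77
R4 (z=19.0): partial=0.84, small=0.23; AND[min(a, b)] → w = 0.23
R5 (z=22.0): cool=0.77 → w = 0.77
Weighted average = (0.61·41.7 + 0.17·31.1 + 0.77·18.0 + 0.23·19.0 + 0.77·22.0) / (0.61 + 0.17 + 0.77 + 0.23 + 0.77)
  = 65.8940 / 2.5500 = 25.84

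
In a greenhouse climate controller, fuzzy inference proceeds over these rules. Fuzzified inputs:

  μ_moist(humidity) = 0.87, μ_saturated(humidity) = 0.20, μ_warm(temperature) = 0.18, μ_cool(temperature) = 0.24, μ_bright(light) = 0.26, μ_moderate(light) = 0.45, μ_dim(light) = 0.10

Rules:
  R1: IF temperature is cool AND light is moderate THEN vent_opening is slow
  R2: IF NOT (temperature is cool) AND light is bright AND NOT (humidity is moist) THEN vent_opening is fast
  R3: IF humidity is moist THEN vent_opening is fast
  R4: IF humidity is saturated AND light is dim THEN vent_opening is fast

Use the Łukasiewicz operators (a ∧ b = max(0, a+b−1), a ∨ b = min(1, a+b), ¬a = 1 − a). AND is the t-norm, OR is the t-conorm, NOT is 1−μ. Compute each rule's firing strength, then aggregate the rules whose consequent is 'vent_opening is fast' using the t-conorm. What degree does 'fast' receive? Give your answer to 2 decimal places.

0.87

R1: cool=0.24, moderate=0.45; AND[max(0, a+b−1)] → w = 0.00
R2: ¬cool=1−0.24=0.76, bright=0.26, ¬moist=1−0.87=0.13; AND[max(0, a+b−1)] → w = 0.00
R3: moist=0.87 → w = 0.87
R4: saturated=0.20, dim=0.10; AND[max(0, a+b−1)] → w = 0.00
Rules with consequent 'fast': {R2, R3, R4} → strengths 0.00, 0.87, 0.00
Aggregate via t-conorm [min(1, a+b)]: 0.87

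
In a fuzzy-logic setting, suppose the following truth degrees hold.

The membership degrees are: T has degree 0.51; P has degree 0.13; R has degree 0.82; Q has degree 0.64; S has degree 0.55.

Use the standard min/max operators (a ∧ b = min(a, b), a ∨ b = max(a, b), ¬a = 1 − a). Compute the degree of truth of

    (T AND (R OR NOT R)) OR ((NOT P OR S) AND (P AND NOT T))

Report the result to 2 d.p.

0.51

NOT R = 1 − 0.82 = 0.18
R OR NOT R = max(a, b) on (0.82, 0.18) = 0.82
T AND (R OR NOT R) = min(a, b) on (0.51, 0.82) = 0.51
NOT P = 1 − 0.13 = 0.87
NOT P OR S = max(a, b) on (0.87, 0.55) = 0.87
NOT T = 1 − 0.51 = 0.49
P AND NOT T = min(a, b) on (0.13, 0.49) = 0.13
(NOT P OR S) AND (P AND NOT T) = min(a, b) on (0.87, 0.13) = 0.13
(T AND (R OR NOT R)) OR ((NOT P OR S) AND (P AND NOT T)) = max(a, b) on (0.51, 0.13) = 0.51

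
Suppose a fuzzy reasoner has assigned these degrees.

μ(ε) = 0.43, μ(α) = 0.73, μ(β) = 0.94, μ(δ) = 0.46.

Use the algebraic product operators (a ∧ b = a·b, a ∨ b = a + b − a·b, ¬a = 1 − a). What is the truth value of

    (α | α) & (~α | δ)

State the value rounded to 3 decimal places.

0.562

α | α = a + b − a·b on (0.7300, 0.7300) = 0.9271
~α = 1 − 0.7300 = 0.2700
~α | δ = a + b − a·b on (0.2700, 0.4600) = 0.6058
(α | α) & (~α | δ) = a·b on (0.9271, 0.6058) = 0.5616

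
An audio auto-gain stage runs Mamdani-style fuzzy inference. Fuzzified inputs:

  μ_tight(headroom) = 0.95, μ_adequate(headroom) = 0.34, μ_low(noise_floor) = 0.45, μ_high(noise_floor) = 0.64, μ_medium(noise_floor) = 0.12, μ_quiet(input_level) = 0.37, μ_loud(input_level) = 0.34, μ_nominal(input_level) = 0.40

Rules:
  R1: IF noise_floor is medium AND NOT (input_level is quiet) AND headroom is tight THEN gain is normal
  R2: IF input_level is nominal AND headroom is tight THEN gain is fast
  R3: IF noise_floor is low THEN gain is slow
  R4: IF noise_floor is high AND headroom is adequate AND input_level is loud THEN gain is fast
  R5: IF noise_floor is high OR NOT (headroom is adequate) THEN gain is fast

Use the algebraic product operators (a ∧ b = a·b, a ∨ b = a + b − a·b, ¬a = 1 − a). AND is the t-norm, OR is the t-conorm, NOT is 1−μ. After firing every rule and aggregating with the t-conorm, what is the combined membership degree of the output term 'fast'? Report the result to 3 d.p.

R1: medium=0.12, ¬quiet=1−0.37=0.63, tight=0.95; AND[a·b] → w = 0.0718
R2: nominal=0.40, tight=0.95; AND[a·b] → w = 0.3800
R3: low=0.45 → w = 0.4500
R4: high=0.64, adequate=0.34, loud=0.34; AND[a·b] → w = 0.0740
R5: high=0.64, ¬adequate=1−0.34=0.66; OR[a + b − a·b] → w = 0.8776
Rules with consequent 'fast': {R2, R4, R5} → strengths 0.3800, 0.0740, 0.8776
Aggregate via t-conorm [a + b − a·b]: 0.9297

0.930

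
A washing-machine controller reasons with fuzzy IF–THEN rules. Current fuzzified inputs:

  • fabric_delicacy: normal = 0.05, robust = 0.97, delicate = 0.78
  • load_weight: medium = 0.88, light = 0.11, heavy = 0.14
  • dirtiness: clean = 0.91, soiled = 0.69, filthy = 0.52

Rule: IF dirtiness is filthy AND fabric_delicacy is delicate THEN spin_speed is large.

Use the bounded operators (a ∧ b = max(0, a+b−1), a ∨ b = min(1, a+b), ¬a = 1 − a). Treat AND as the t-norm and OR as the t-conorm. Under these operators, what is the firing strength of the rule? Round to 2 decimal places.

0.30

firing strength: filthy=0.52, delicate=0.78; AND[max(0, a+b−1)] → w = 0.30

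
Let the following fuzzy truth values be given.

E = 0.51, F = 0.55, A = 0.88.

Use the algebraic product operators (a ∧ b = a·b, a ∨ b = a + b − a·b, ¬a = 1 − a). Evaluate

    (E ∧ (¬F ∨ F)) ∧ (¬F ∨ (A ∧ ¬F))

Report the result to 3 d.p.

0.256

¬F = 1 − 0.5500 = 0.4500
¬F ∨ F = a + b − a·b on (0.4500, 0.5500) = 0.7525
E ∧ (¬F ∨ F) = a·b on (0.5100, 0.7525) = 0.3838
¬F = 1 − 0.5500 = 0.4500
¬F = 1 − 0.5500 = 0.4500
A ∧ ¬F = a·b on (0.8800, 0.4500) = 0.3960
¬F ∨ (A ∧ ¬F) = a + b − a·b on (0.4500, 0.3960) = 0.6678
(E ∧ (¬F ∨ F)) ∧ (¬F ∨ (A ∧ ¬F)) = a·b on (0.3838, 0.6678) = 0.2563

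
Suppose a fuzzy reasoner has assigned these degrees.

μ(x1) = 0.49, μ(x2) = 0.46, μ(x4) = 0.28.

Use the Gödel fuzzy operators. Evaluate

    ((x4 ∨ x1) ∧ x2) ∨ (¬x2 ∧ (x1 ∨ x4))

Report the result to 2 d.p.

x4 ∨ x1 = max(a, b) on (0.28, 0.49) = 0.49
(x4 ∨ x1) ∧ x2 = min(a, b) on (0.49, 0.46) = 0.46
¬x2 = 1 − 0.46 = 0.54
x1 ∨ x4 = max(a, b) on (0.49, 0.28) = 0.49
¬x2 ∧ (x1 ∨ x4) = min(a, b) on (0.54, 0.49) = 0.49
((x4 ∨ x1) ∧ x2) ∨ (¬x2 ∧ (x1 ∨ x4)) = max(a, b) on (0.46, 0.49) = 0.49

0.49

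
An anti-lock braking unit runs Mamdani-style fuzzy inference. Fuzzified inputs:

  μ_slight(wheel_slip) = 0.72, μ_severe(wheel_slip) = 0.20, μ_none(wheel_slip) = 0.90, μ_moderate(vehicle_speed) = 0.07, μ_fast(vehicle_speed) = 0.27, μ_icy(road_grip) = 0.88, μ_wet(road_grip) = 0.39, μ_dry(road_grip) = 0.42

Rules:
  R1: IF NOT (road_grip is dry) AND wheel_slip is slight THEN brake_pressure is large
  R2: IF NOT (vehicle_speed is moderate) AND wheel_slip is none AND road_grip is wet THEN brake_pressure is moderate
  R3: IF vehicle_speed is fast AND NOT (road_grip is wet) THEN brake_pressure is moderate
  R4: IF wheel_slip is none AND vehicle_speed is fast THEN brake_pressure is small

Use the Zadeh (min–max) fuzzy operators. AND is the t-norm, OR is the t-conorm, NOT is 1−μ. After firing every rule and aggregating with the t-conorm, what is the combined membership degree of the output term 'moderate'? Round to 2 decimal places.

R1: ¬dry=1−0.42=0.58, slight=0.72; AND[min(a, b)] → w = 0.58
R2: ¬moderate=1−0.07=0.93, none=0.90, wet=0.39; AND[min(a, b)] → w = 0.39
R3: fast=0.27, ¬wet=1−0.39=0.61; AND[min(a, b)] → w = 0.27
R4: none=0.90, fast=0.27; AND[min(a, b)] → w = 0.27
Rules with consequent 'moderate': {R2, R3} → strengths 0.39, 0.27
Aggregate via t-conorm [max(a, b)]: 0.39

0.39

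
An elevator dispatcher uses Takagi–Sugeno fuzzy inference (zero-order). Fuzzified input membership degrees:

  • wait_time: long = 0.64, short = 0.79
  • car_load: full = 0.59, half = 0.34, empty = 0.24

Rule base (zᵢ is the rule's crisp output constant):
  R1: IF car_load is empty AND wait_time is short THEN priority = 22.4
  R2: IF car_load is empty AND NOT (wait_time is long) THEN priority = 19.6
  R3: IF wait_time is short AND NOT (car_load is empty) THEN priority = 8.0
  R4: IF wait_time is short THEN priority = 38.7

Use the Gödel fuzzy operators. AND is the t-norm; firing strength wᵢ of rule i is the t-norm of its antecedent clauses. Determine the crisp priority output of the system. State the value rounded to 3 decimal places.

R1 (z=22.4): empty=0.24, short=0.79; AND[min(a, b)] → w = 0.24
R2 (z=19.6): empty=0.24, ¬long=1−0.64=0.36; AND[min(a, b)] → w = 0.24
R3 (z=8.0): short=0.79, ¬empty=1−0.24=0.76; AND[min(a, b)] → w = 0.76
R4 (z=38.7): short=0.79 → w = 0.79
Weighted average = (0.24·22.4 + 0.24·19.6 + 0.76·8.0 + 0.79·38.7) / (0.24 + 0.24 + 0.76 + 0.79)
  = 46.7330 / 2.0300 = 23.021

23.021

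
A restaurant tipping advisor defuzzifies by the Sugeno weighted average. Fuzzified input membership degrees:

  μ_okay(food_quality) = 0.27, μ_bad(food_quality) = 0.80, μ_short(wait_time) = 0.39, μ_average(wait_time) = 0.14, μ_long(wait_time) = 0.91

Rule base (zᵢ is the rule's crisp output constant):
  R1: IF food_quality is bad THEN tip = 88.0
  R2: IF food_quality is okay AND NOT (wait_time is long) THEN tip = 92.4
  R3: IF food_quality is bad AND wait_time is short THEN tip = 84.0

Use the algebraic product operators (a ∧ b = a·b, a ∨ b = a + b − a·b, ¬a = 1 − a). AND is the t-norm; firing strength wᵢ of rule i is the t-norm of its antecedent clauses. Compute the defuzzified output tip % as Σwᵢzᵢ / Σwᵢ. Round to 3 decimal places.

86.996

R1 (z=88.0): bad=0.80 → w = 0.8000
R2 (z=92.4): okay=0.27, ¬long=1−0.91=0.09; AND[a·b] → w = 0.0243
R3 (z=84.0): bad=0.80, short=0.39; AND[a·b] → w = 0.3120
Weighted average = (0.8000·88.0 + 0.0243·92.4 + 0.3120·84.0) / (0.8000 + 0.0243 + 0.3120)
  = 98.8533 / 1.1363 = 86.996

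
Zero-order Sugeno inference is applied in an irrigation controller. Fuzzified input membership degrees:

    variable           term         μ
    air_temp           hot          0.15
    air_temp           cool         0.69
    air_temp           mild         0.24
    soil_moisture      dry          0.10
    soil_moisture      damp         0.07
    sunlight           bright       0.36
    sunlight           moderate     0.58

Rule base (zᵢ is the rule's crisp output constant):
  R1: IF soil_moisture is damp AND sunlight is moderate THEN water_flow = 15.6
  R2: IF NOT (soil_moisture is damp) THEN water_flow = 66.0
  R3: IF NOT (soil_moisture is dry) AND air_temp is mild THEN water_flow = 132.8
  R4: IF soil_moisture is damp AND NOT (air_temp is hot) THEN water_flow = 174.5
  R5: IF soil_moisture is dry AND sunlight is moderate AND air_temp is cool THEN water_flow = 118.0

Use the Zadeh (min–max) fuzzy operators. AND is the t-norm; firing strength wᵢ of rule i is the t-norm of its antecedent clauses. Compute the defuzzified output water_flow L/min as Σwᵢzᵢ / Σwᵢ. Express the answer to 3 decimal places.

83.943

R1 (z=15.6): damp=0.07, moderate=0.58; AND[min(a, b)] → w = 0.07
R2 (z=66.0): ¬damp=1−0.07=0.93 → w = 0.93
R3 (z=132.8): ¬dry=1−0.10=0.90, mild=0.24; AND[min(a, b)] → w = 0.24
R4 (z=174.5): damp=0.07, ¬hot=1−0.15=0.85; AND[min(a, b)] → w = 0.07
R5 (z=118.0): dry=0.10, moderate=0.58, cool=0.69; AND[min(a, b)] → w = 0.10
Weighted average = (0.07·15.6 + 0.93·66.0 + 0.24·132.8 + 0.07·174.5 + 0.10·118.0) / (0.07 + 0.93 + 0.24 + 0.07 + 0.10)
  = 118.3590 / 1.4100 = 83.943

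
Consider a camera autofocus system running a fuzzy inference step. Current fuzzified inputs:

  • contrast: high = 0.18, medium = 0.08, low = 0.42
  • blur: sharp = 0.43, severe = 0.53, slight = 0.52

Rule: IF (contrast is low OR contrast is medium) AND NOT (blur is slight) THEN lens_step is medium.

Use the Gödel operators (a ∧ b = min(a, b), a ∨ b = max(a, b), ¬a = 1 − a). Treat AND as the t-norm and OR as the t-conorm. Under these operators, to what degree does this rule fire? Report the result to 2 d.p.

firing strength: (low=0.42 OR medium=0.08) = 0.42; AND[min(a, b)] with ¬slight=1−0.52=0.48 → w = 0.42

0.42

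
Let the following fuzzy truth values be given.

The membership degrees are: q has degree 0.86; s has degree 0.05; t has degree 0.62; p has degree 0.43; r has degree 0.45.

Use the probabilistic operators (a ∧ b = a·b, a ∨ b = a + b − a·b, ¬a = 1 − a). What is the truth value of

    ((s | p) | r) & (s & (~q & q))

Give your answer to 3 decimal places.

0.004

s | p = a + b − a·b on (0.0500, 0.4300) = 0.4585
(s | p) | r = a + b − a·b on (0.4585, 0.4500) = 0.7022
~q = 1 − 0.8600 = 0.1400
~q & q = a·b on (0.1400, 0.8600) = 0.1204
s & (~q & q) = a·b on (0.0500, 0.1204) = 0.0060
((s | p) | r) & (s & (~q & q)) = a·b on (0.7022, 0.0060) = 0.0042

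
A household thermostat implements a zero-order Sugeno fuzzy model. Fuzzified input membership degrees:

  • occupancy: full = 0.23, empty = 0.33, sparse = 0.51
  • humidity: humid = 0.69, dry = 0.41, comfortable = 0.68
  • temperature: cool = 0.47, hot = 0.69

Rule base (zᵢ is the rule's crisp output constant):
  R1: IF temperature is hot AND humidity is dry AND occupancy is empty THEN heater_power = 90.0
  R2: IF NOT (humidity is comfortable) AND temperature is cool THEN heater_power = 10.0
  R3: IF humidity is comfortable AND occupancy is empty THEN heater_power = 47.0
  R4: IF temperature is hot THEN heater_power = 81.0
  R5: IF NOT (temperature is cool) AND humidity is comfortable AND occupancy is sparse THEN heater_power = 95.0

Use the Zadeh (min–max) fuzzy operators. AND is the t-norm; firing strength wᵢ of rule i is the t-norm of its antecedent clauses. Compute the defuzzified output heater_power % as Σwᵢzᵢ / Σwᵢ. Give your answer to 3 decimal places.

70.069

R1 (z=90.0): hot=0.69, dry=0.41, empty=0.33; AND[min(a, b)] → w = 0.33
R2 (z=10.0): ¬comfortable=1−0.68=0.32, cool=0.47; AND[min(a, b)] → w = 0.32
R3 (z=47.0): comfortable=0.68, empty=0.33; AND[min(a, b)] → w = 0.33
R4 (z=81.0): hot=0.69 → w = 0.69
R5 (z=95.0): ¬cool=1−0.47=0.53, comfortable=0.68, sparse=0.51; AND[min(a, b)] → w = 0.51
Weighted average = (0.33·90.0 + 0.32·10.0 + 0.33·47.0 + 0.69·81.0 + 0.51·95.0) / (0.33 + 0.32 + 0.33 + 0.69 + 0.51)
  = 152.7500 / 2.1800 = 70.069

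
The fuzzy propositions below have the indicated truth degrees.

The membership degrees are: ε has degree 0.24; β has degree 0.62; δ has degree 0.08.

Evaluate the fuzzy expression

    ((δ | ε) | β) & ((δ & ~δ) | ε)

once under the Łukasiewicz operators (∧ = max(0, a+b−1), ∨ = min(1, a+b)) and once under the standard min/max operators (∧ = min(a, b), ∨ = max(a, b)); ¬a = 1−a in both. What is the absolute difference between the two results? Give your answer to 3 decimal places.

Under Łukasiewicz:
  δ | ε = min(1, a+b) on (0.08, 0.24) = 0.32
  (δ | ε) | β = min(1, a+b) on (0.32, 0.62) = 0.94
  ~δ = 1 − 0.08 = 0.92
  δ & ~δ = max(0, a+b−1) on (0.08, 0.92) = 0.00
  (δ & ~δ) | ε = min(1, a+b) on (0.00, 0.24) = 0.24
  ((δ | ε) | β) & ((δ & ~δ) | ε) = max(0, a+b−1) on (0.94, 0.24) = 0.18
  → value = 0.1800
Under standard min/max:
  δ | ε = max(a, b) on (0.08, 0.24) = 0.24
  (δ | ε) | β = max(a, b) on (0.24, 0.62) = 0.62
  ~δ = 1 − 0.08 = 0.92
  δ & ~δ = min(a, b) on (0.08, 0.92) = 0.08
  (δ & ~δ) | ε = max(a, b) on (0.08, 0.24) = 0.24
  ((δ | ε) | β) & ((δ & ~δ) | ε) = min(a, b) on (0.62, 0.24) = 0.24
  → value = 0.2400
|0.1800 − 0.2400| = 0.060

0.060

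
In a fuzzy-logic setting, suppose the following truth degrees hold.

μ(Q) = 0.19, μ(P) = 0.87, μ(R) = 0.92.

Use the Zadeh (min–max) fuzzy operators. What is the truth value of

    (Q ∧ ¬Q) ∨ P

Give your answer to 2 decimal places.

¬Q = 1 − 0.19 = 0.81
Q ∧ ¬Q = min(a, b) on (0.19, 0.81) = 0.19
(Q ∧ ¬Q) ∨ P = max(a, b) on (0.19, 0.87) = 0.87

0.87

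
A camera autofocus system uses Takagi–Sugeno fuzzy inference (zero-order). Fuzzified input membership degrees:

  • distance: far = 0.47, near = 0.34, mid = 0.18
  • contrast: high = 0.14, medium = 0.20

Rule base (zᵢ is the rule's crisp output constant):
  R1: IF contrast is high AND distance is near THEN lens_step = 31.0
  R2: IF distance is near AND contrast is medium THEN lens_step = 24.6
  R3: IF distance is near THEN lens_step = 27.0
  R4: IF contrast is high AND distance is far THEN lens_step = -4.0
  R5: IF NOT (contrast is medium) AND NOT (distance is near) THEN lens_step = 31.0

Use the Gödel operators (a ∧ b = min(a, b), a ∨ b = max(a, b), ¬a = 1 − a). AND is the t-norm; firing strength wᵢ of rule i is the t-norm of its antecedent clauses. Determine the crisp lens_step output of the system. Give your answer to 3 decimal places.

25.905

R1 (z=31.0): high=0.14, near=0.34; AND[min(a, b)] → w = 0.14
R2 (z=24.6): near=0.34, medium=0.20; AND[min(a, b)] → w = 0.20
R3 (z=27.0): near=0.34 → w = 0.34
R4 (z=-4.0): high=0.14, far=0.47; AND[min(a, b)] → w = 0.14
R5 (z=31.0): ¬medium=1−0.20=0.80, ¬near=1−0.34=0.66; AND[min(a, b)] → w = 0.66
Weighted average = (0.14·31.0 + 0.20·24.6 + 0.34·27.0 + 0.14·-4.0 + 0.66·31.0) / (0.14 + 0.20 + 0.34 + 0.14 + 0.66)
  = 38.3400 / 1.4800 = 25.905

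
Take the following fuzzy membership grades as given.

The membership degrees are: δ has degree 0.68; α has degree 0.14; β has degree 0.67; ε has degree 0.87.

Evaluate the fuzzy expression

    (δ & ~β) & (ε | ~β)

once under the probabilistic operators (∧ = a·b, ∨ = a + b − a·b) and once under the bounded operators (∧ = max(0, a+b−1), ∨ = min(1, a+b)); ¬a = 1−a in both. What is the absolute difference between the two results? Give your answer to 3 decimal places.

0.195

Under probabilistic:
  ~β = 1 − 0.6700 = 0.3300
  δ & ~β = a·b on (0.6800, 0.3300) = 0.2244
  ~β = 1 − 0.6700 = 0.3300
  ε | ~β = a + b − a·b on (0.8700, 0.3300) = 0.9129
  (δ & ~β) & (ε | ~β) = a·b on (0.2244, 0.9129) = 0.2049
  → value = 0.2049
Under bounded:
  ~β = 1 − 0.67 = 0.33
  δ & ~β = max(0, a+b−1) on (0.68, 0.33) = 0.01
  ~β = 1 − 0.67 = 0.33
  ε | ~β = min(1, a+b) on (0.87, 0.33) = 1.00
  (δ & ~β) & (ε | ~β) = max(0, a+b−1) on (0.01, 1.00) = 0.01
  → value = 0.0100
|0.2049 − 0.0100| = 0.195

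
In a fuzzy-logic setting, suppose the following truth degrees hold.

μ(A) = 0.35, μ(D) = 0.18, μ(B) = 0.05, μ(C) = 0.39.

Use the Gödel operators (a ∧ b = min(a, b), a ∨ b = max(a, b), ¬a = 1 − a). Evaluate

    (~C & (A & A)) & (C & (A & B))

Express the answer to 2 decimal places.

0.05

~C = 1 − 0.39 = 0.61
A & A = min(a, b) on (0.35, 0.35) = 0.35
~C & (A & A) = min(a, b) on (0.61, 0.35) = 0.35
A & B = min(a, b) on (0.35, 0.05) = 0.05
C & (A & B) = min(a, b) on (0.39, 0.05) = 0.05
(~C & (A & A)) & (C & (A & B)) = min(a, b) on (0.35, 0.05) = 0.05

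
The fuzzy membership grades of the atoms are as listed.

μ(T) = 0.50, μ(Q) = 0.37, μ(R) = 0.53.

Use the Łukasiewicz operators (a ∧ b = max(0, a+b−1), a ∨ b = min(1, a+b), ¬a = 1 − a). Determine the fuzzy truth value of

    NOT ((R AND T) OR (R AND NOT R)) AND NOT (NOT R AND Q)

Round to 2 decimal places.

0.97

R AND T = max(0, a+b−1) on (0.53, 0.50) = 0.03
NOT R = 1 − 0.53 = 0.47
R AND NOT R = max(0, a+b−1) on (0.53, 0.47) = 0.00
(R AND T) OR (R AND NOT R) = min(1, a+b) on (0.03, 0.00) = 0.03
NOT ((R AND T) OR (R AND NOT R)) = 1 − 0.03 = 0.97
NOT R = 1 − 0.53 = 0.47
NOT R AND Q = max(0, a+b−1) on (0.47, 0.37) = 0.00
NOT (NOT R AND Q) = 1 − 0.00 = 1.00
NOT ((R AND T) OR (R AND NOT R)) AND NOT (NOT R AND Q) = max(0, a+b−1) on (0.97, 1.00) = 0.97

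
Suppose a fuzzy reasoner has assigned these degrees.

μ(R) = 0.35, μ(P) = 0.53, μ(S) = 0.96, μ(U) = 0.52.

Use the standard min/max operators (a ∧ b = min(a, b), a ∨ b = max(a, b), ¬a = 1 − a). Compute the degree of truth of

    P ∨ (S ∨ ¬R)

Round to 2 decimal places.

0.96

¬R = 1 − 0.35 = 0.65
S ∨ ¬R = max(a, b) on (0.96, 0.65) = 0.96
P ∨ (S ∨ ¬R) = max(a, b) on (0.53, 0.96) = 0.96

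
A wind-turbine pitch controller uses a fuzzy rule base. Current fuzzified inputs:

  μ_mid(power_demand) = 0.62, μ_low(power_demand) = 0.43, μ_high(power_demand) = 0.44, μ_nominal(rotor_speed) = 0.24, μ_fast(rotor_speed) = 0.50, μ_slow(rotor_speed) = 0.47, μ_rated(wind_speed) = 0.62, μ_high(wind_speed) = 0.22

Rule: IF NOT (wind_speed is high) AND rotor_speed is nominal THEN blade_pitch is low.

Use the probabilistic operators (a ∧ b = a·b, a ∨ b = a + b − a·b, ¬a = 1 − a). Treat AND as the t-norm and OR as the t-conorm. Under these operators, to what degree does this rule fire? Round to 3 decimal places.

firing strength: ¬high=1−0.22=0.78, nominal=0.24; AND[a·b] → w = 0.1872

0.187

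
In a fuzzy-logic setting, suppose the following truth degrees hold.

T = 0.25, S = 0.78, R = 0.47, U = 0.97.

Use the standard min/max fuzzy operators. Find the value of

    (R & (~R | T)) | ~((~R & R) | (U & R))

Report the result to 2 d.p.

0.53

~R = 1 − 0.47 = 0.53
~R | T = max(a, b) on (0.53, 0.25) = 0.53
R & (~R | T) = min(a, b) on (0.47, 0.53) = 0.47
~R = 1 − 0.47 = 0.53
~R & R = min(a, b) on (0.53, 0.47) = 0.47
U & R = min(a, b) on (0.97, 0.47) = 0.47
(~R & R) | (U & R) = max(a, b) on (0.47, 0.47) = 0.47
~((~R & R) | (U & R)) = 1 − 0.47 = 0.53
(R & (~R | T)) | ~((~R & R) | (U & R)) = max(a, b) on (0.47, 0.53) = 0.53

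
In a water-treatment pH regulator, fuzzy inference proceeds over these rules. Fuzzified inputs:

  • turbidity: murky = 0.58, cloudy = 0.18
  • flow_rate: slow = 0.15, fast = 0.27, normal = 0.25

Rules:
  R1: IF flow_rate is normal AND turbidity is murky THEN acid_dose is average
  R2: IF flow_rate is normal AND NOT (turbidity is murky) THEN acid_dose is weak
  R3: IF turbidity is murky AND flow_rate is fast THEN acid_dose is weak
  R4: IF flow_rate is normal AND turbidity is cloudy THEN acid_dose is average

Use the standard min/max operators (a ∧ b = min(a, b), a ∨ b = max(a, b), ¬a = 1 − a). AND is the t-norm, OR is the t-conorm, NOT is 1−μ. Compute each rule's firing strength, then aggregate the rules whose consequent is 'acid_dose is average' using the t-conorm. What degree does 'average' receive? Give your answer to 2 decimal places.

R1: normal=0.25, murky=0.58; AND[min(a, b)] → w = 0.25
R2: normal=0.25, ¬murky=1−0.58=0.42; AND[min(a, b)] → w = 0.25
R3: murky=0.58, fast=0.27; AND[min(a, b)] → w = 0.27
R4: normal=0.25, cloudy=0.18; AND[min(a, b)] → w = 0.18
Rules with consequent 'average': {R1, R4} → strengths 0.25, 0.18
Aggregate via t-conorm [max(a, b)]: 0.25

0.25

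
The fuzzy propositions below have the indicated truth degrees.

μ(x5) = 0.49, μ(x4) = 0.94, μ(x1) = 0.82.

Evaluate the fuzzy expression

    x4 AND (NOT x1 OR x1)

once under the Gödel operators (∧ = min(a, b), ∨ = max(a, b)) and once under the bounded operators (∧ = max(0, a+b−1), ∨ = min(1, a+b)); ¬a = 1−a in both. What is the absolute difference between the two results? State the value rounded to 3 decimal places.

0.120

Under Gödel:
  NOT x1 = 1 − 0.82 = 0.18
  NOT x1 OR x1 = max(a, b) on (0.18, 0.82) = 0.82
  x4 AND (NOT x1 OR x1) = min(a, b) on (0.94, 0.82) = 0.82
  → value = 0.8200
Under bounded:
  NOT x1 = 1 − 0.82 = 0.18
  NOT x1 OR x1 = min(1, a+b) on (0.18, 0.82) = 1.00
  x4 AND (NOT x1 OR x1) = max(0, a+b−1) on (0.94, 1.00) = 0.94
  → value = 0.9400
|0.8200 − 0.9400| = 0.120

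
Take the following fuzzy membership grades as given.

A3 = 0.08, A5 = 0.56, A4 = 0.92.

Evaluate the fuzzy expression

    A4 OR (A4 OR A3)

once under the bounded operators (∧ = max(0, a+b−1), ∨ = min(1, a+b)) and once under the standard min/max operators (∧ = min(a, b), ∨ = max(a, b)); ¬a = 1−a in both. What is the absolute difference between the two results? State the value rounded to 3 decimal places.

Under bounded:
  A4 OR A3 = min(1, a+b) on (0.92, 0.08) = 1.00
  A4 OR (A4 OR A3) = min(1, a+b) on (0.92, 1.00) = 1.00
  → value = 1.0000
Under standard min/max:
  A4 OR A3 = max(a, b) on (0.92, 0.08) = 0.92
  A4 OR (A4 OR A3) = max(a, b) on (0.92, 0.92) = 0.92
  → value = 0.9200
|1.0000 − 0.9200| = 0.080

0.080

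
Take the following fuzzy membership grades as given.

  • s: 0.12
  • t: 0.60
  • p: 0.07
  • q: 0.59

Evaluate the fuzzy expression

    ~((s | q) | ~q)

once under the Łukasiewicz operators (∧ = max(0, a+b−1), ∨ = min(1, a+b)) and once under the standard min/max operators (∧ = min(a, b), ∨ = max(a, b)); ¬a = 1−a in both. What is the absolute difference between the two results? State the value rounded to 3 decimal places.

0.410

Under Łukasiewicz:
  s | q = min(1, a+b) on (0.12, 0.59) = 0.71
  ~q = 1 − 0.59 = 0.41
  (s | q) | ~q = min(1, a+b) on (0.71, 0.41) = 1.00
  ~((s | q) | ~q) = 1 − 1.00 = 0.00
  → value = 0.0000
Under standard min/max:
  s | q = max(a, b) on (0.12, 0.59) = 0.59
  ~q = 1 − 0.59 = 0.41
  (s | q) | ~q = max(a, b) on (0.59, 0.41) = 0.59
  ~((s | q) | ~q) = 1 − 0.59 = 0.41
  → value = 0.4100
|0.0000 − 0.4100| = 0.410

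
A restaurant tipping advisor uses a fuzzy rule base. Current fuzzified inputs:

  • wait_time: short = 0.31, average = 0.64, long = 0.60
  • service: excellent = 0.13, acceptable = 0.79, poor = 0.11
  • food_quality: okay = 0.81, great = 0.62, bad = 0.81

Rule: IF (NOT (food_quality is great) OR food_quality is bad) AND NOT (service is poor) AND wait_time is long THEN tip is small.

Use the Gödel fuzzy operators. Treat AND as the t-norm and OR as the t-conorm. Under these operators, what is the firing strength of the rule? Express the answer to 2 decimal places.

0.60

firing strength: (¬great=1−0.62=0.38 OR bad=0.81) = 0.81; AND[min(a, b)] with ¬poor=1−0.11=0.89, long=0.60 → w = 0.60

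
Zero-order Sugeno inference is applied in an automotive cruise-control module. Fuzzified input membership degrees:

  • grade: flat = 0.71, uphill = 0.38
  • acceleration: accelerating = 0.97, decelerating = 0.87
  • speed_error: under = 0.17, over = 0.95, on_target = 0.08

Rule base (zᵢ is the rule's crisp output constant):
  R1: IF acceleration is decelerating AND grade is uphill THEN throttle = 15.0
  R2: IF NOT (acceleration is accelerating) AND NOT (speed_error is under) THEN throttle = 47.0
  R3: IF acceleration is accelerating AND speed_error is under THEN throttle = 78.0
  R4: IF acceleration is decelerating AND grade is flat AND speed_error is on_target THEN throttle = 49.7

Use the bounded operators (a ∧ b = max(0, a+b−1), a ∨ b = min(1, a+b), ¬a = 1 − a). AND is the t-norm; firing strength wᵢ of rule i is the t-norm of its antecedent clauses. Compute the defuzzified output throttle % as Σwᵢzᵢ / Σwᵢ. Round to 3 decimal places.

37.615

R1 (z=15.0): decelerating=0.87, uphill=0.38; AND[max(0, a+b−1)] → w = 0.25
R2 (z=47.0): ¬accelerating=1−0.97=0.03, ¬under=1−0.17=0.83; AND[max(0, a+b−1)] → w = 0.00
R3 (z=78.0): accelerating=0.97, under=0.17; AND[max(0, a+b−1)] → w = 0.14
R4 (z=49.7): decelerating=0.87, flat=0.71, on_target=0.08; AND[max(0, a+b−1)] → w = 0.00
Weighted average = (0.25·15.0 + 0.00·47.0 + 0.14·78.0 + 0.00·49.7) / (0.25 + 0.00 + 0.14 + 0.00)
  = 14.6700 / 0.3900 = 37.615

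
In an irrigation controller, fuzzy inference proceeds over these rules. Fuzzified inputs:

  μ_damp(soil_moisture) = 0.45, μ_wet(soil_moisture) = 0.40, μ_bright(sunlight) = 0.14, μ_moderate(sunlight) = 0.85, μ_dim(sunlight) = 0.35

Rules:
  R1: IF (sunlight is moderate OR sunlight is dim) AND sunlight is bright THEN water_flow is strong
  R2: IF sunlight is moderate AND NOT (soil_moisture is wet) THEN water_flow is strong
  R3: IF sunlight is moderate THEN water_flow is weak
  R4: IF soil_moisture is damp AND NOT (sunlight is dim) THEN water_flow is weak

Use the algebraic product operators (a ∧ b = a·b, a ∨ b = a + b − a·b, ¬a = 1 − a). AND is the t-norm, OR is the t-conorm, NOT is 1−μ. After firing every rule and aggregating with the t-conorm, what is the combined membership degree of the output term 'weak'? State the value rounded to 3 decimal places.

0.894

R1: (moderate=0.85 OR dim=0.35) = 0.9025; AND[a·b] with bright=0.14 → w = 0.1264
R2: moderate=0.85, ¬wet=1−0.40=0.60; AND[a·b] → w = 0.5100
R3: moderate=0.85 → w = 0.8500
R4: damp=0.45, ¬dim=1−0.35=0.65; AND[a·b] → w = 0.2925
Rules with consequent 'weak': {R3, R4} → strengths 0.8500, 0.2925
Aggregate via t-conorm [a + b − a·b]: 0.8939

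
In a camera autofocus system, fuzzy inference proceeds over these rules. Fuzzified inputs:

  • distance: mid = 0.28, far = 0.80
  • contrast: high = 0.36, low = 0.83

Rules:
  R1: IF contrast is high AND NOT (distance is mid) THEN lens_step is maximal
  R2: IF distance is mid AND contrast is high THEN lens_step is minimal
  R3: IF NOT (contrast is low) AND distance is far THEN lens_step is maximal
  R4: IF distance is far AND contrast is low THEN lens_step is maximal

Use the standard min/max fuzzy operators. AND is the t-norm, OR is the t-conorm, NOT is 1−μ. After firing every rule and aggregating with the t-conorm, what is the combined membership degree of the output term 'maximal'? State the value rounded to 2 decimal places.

0.80

R1: high=0.36, ¬mid=1−0.28=0.72; AND[min(a, b)] → w = 0.36
R2: mid=0.28, high=0.36; AND[min(a, b)] → w = 0.28
R3: ¬low=1−0.83=0.17, far=0.80; AND[min(a, b)] → w = 0.17
R4: far=0.80, low=0.83; AND[min(a, b)] → w = 0.80
Rules with consequent 'maximal': {R1, R3, R4} → strengths 0.36, 0.17, 0.80
Aggregate via t-conorm [max(a, b)]: 0.80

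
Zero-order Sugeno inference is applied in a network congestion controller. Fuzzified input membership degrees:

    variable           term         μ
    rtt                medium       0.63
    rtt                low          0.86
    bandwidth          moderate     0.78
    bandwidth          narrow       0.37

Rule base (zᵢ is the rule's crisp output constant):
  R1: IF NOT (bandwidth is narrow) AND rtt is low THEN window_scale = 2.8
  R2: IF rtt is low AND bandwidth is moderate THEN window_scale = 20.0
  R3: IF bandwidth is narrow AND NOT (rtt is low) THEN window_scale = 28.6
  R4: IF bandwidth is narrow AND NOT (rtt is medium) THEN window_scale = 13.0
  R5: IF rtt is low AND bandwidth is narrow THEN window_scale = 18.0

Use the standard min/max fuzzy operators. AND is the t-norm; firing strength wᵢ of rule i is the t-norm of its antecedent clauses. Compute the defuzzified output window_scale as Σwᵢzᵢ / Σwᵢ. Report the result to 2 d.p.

R1 (z=2.8): ¬narrow=1−0.37=0.63, low=0.86; AND[min(a, b)] → w = 0.63
R2 (z=20.0): low=0.86, moderate=0.78; AND[min(a, b)] → w = 0.78
R3 (z=28.6): narrow=0.37, ¬low=1−0.86=0.14; AND[min(a, b)] → w = 0.14
R4 (z=13.0): narrow=0.37, ¬medium=1−0.63=0.37; AND[min(a, b)] → w = 0.37
R5 (z=18.0): low=0.86, narrow=0.37; AND[min(a, b)] → w = 0.37
Weighted average = (0.63·2.8 + 0.78·20.0 + 0.14·28.6 + 0.37·13.0 + 0.37·18.0) / (0.63 + 0.78 + 0.14 + 0.37 + 0.37)
  = 32.8380 / 2.2900 = 14.34

14.34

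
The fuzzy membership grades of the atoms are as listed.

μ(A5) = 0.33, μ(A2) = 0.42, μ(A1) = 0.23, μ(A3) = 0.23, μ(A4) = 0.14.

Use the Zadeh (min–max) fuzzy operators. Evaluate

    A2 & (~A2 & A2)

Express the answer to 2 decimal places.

0.42

~A2 = 1 − 0.42 = 0.58
~A2 & A2 = min(a, b) on (0.58, 0.42) = 0.42
A2 & (~A2 & A2) = min(a, b) on (0.42, 0.42) = 0.42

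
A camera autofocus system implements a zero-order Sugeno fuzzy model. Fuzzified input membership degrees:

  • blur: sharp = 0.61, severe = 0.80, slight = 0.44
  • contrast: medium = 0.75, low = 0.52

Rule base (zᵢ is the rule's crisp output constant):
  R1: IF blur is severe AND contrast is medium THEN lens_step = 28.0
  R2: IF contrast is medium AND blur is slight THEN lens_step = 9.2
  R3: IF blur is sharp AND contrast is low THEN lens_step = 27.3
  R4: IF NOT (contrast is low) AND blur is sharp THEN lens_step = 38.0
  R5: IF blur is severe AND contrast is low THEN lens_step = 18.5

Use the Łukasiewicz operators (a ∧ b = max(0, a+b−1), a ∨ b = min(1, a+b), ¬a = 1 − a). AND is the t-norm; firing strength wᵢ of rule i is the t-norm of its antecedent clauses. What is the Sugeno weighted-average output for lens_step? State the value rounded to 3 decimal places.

R1 (z=28.0): severe=0.80, medium=0.75; AND[max(0, a+b−1)] → w = 0.55
R2 (z=9.2): medium=0.75, slight=0.44; AND[max(0, a+b−1)] → w = 0.19
R3 (z=27.3): sharp=0.61, low=0.52; AND[max(0, a+b−1)] → w = 0.13
R4 (z=38.0): ¬low=1−0.52=0.48, sharp=0.61; AND[max(0, a+b−1)] → w = 0.09
R5 (z=18.5): severe=0.80, low=0.52; AND[max(0, a+b−1)] → w = 0.32
Weighted average = (0.55·28.0 + 0.19·9.2 + 0.13·27.3 + 0.09·38.0 + 0.32·18.5) / (0.55 + 0.19 + 0.13 + 0.09 + 0.32)
  = 30.0370 / 1.2800 = 23.466

23.466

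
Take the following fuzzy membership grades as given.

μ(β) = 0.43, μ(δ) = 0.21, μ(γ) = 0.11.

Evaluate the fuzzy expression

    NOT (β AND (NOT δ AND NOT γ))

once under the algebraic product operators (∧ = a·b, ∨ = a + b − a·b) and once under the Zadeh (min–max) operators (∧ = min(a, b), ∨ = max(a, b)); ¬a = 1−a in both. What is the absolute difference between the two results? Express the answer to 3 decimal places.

Under algebraic product:
  NOT δ = 1 − 0.2100 = 0.7900
  NOT γ = 1 − 0.1100 = 0.8900
  NOT δ AND NOT γ = a·b on (0.7900, 0.8900) = 0.7031
  β AND (NOT δ AND NOT γ) = a·b on (0.4300, 0.7031) = 0.3023
  NOT (β AND (NOT δ AND NOT γ)) = 1 − 0.3023 = 0.6977
  → value = 0.6977
Under Zadeh (min–max):
  NOT δ = 1 − 0.21 = 0.79
  NOT γ = 1 − 0.11 = 0.89
  NOT δ AND NOT γ = min(a, b) on (0.79, 0.89) = 0.79
  β AND (NOT δ AND NOT γ) = min(a, b) on (0.43, 0.79) = 0.43
  NOT (β AND (NOT δ AND NOT γ)) = 1 − 0.43 = 0.57
  → value = 0.5700
|0.6977 − 0.5700| = 0.128

0.128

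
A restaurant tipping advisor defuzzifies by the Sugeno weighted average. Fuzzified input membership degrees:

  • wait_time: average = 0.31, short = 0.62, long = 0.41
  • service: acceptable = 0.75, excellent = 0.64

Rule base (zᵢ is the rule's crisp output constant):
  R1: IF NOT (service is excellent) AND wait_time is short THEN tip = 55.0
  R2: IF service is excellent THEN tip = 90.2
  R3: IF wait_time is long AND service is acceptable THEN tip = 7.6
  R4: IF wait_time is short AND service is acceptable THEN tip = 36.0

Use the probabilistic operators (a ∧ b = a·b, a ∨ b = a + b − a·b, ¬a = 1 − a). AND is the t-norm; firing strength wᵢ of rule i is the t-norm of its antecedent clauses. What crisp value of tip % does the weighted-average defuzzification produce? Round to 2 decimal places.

54.46

R1 (z=55.0): ¬excellent=1−0.64=0.36, short=0.62; AND[a·b] → w = 0.2232
R2 (z=90.2): excellent=0.64 → w = 0.6400
R3 (z=7.6): long=0.41, acceptable=0.75; AND[a·b] → w = 0.3075
R4 (z=36.0): short=0.62, acceptable=0.75; AND[a·b] → w = 0.4650
Weighted average = (0.2232·55.0 + 0.6400·90.2 + 0.3075·7.6 + 0.4650·36.0) / (0.2232 + 0.6400 + 0.3075 + 0.4650)
  = 89.0810 / 1.6357 = 54.46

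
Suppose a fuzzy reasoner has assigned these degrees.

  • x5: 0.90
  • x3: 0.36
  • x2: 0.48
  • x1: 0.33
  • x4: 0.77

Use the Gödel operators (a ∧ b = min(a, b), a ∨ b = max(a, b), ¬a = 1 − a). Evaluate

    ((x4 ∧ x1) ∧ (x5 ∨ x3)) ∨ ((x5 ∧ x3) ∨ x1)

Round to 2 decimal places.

x4 ∧ x1 = min(a, b) on (0.77, 0.33) = 0.33
x5 ∨ x3 = max(a, b) on (0.90, 0.36) = 0.90
(x4 ∧ x1) ∧ (x5 ∨ x3) = min(a, b) on (0.33, 0.90) = 0.33
x5 ∧ x3 = min(a, b) on (0.90, 0.36) = 0.36
(x5 ∧ x3) ∨ x1 = max(a, b) on (0.36, 0.33) = 0.36
((x4 ∧ x1) ∧ (x5 ∨ x3)) ∨ ((x5 ∧ x3) ∨ x1) = max(a, b) on (0.33, 0.36) = 0.36

0.36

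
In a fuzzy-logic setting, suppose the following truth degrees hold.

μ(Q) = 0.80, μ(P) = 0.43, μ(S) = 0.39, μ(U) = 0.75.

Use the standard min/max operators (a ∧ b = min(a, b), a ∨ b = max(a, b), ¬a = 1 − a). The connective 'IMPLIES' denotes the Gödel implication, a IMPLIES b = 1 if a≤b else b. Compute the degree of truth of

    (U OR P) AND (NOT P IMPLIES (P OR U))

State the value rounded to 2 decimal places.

U OR P = max(a, b) on (0.75, 0.43) = 0.75
NOT P = 1 − 0.43 = 0.57
P OR U = max(a, b) on (0.43, 0.75) = 0.75
NOT P IMPLIES (P OR U)  [Gödel: 1 if a≤b else b] with a=0.57, b=0.75 → 1.00
(U OR P) AND (NOT P IMPLIES (P OR U)) = min(a, b) on (0.75, 1.00) = 0.75

0.75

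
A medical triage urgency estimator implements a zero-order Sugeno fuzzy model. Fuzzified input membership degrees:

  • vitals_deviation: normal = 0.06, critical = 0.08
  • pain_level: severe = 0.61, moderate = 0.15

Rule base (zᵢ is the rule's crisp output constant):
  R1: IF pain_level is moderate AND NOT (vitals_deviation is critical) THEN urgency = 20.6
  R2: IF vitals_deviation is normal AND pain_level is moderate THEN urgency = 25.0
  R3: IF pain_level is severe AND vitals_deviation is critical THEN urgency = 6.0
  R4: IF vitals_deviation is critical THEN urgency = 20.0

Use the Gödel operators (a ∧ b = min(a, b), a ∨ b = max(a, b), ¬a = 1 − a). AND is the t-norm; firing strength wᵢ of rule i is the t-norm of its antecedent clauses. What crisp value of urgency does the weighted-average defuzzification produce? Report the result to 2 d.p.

R1 (z=20.6): moderate=0.15, ¬critical=1−0.08=0.92; AND[min(a, b)] → w = 0.15
R2 (z=25.0): normal=0.06, moderate=0.15; AND[min(a, b)] → w = 0.06
R3 (z=6.0): severe=0.61, critical=0.08; AND[min(a, b)] → w = 0.08
R4 (z=20.0): critical=0.08 → w = 0.08
Weighted average = (0.15·20.6 + 0.06·25.0 + 0.08·6.0 + 0.08·20.0) / (0.15 + 0.06 + 0.08 + 0.08)
  = 6.6700 / 0.3700 = 18.03

18.03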